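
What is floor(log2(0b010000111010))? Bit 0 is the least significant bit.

10

0b010000111010 = 10000111010
The topmost 1 is at position 10 (since 2^10 = 1024 ≤ 1082 < 2048).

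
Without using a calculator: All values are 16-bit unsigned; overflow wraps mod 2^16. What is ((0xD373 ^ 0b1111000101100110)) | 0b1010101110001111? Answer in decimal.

43935

0xD373 = 1101001101110011
0b1111000101100110 = 1111000101100110
→ ^ → 0010001000010101 = 8725
0b1010101110001111 = 1010101110001111
→ | → 1010101110011111 = 43935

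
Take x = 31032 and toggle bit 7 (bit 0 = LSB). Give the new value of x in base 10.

x = 111100100111000
bit 7 is currently 0; toggle it via x ^ (1 << 7) = x ^ 128
→ 111100110111000 = 31160

31160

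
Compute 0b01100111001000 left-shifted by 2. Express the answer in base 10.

26400

x = 001100111001000
shift left by 2 → 110011100100000 = 26400
(equivalently, 6600 × 2^2 = 6600 × 4)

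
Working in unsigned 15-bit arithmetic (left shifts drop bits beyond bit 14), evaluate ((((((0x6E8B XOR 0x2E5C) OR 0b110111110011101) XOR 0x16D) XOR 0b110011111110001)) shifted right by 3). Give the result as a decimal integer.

0x6E8B = 110111010001011
0x2E5C = 010111001011100
→ XOR → 100000011010111 = 16599
0b110111110011101 = 110111110011101
→ OR → 110111111011111 = 28639
0x16D = 000000101101101
→ XOR → 110111010110010 = 28338
0b110011111110001 = 110011111110001
→ XOR → 000100101000011 = 2371
→ shifted right by 3 → 000000100101000 = 296

296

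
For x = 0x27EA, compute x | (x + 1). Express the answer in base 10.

x = 10011111101010 = 10218
x + 1 = 10011111101011
OR    = 10011111101011 = 10219
(x | (x + 1) sets the lowest cleared bit.)

10219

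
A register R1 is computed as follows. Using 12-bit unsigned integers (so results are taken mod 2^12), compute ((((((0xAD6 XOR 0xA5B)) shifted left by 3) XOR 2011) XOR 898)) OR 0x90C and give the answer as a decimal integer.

2365

0xAD6 = 101011010110
0xA5B = 101001011011
→ XOR → 000010001101 = 141
→ shifted left by 3 (mod 2^12) → 010001101000 = 1128
2011 = 011111011011
→ XOR → 001110110011 = 947
898 = 001110000010
→ XOR → 000000110001 = 49
0x90C = 100100001100
→ OR → 100100111101 = 2365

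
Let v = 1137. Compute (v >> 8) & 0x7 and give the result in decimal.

4

v = 010001110001
Shift right by 8: 0100
Mask low 3 bits: 100 = 4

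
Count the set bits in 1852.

1852 = 11100111100
Count the 1s: 1 + 1 + 1 + 1 + 1 + 1 + 1 = 7

7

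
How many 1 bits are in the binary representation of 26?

26 = 11010
Count the 1s: 1 + 1 + 1 = 3

3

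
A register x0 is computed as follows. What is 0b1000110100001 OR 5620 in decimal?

a = 1000110100001
5620 = 1010111110100
 OR → 1010111110101 = 5621

5621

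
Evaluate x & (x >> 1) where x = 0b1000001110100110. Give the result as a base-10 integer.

386

x = 1000001110100110 = 33702
x>>1 = 0100000111010011
AND  = 0000000110000010 = 386
(x & (x >> 1) has a 1 wherever x has two consecutive 1 bits.)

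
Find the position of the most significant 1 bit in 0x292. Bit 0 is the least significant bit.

9

0x292 = 1010010010
The topmost 1 is at position 9 (since 2^9 = 512 ≤ 658 < 1024).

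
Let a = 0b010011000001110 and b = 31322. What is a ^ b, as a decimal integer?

a = 010011000001110
31322 = 111101001011010
XOR → 101110001010100 = 23636

23636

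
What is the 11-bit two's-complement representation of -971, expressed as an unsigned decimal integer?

971 in 11 bits: 01111001011
Invert: 10000110100
Add 1:  10000110101 = 1077
(Check: 2^11 - 971 = 2048 - 971 = 1077.)

1077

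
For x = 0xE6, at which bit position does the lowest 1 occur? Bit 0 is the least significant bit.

1

0xE6 = 11100110
Trailing zeros: 1, so the lowest set bit is bit 1 (value 2).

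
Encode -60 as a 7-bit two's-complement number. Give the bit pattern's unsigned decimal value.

68

60 in 7 bits: 0111100
Invert: 1000011
Add 1:  1000100 = 68
(Check: 2^7 - 60 = 128 - 60 = 68.)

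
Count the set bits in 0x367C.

9

0x367C = 11011001111100
Count the 1s: 1 + 1 + 1 + 1 + 1 + 1 + 1 + 1 + 1 = 9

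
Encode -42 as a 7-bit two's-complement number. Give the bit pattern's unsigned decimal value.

86

42 in 7 bits: 0101010
Invert: 1010101
Add 1:  1010110 = 86
(Check: 2^7 - 42 = 128 - 42 = 86.)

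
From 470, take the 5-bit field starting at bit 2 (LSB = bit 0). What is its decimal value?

21

v = 111010110
Shift right by 2: 1110101
Mask low 5 bits: 10101 = 21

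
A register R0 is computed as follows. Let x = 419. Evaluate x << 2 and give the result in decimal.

419 = 00110100011
shift left by 2 → 11010001100 = 1676
(equivalently, 419 × 2^2 = 419 × 4)

1676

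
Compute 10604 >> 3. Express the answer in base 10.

10604 = 10100101101100
shift right by 3 → 00010100101101 = 1325
(equivalently, floor(10604 / 8))

1325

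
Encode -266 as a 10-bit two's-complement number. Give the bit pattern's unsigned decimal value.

266 in 10 bits: 0100001010
Invert: 1011110101
Add 1:  1011110110 = 758
(Check: 2^10 - 266 = 1024 - 266 = 758.)

758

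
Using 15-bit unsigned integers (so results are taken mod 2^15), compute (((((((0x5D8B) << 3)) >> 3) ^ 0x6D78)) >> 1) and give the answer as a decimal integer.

12409

0x5D8B = 101110110001011
→ << 3 (mod 2^15) → 110110001011000 = 27736
→ >> 3 → 000110110001011 = 3467
0x6D78 = 110110101111000
→ ^ → 110000011110011 = 24819
→ >> 1 → 011000001111001 = 12409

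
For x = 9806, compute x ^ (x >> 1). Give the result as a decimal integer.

x = 10011001001110 = 9806
x>>1 = 01001100100111
XOR  = 11010101101001 = 13673
(x ^ (x >> 1) gives the standard binary-reflected Gray code of x.)

13673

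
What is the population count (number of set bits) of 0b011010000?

3

n = 11010000
Count the 1s: 1 + 1 + 1 = 3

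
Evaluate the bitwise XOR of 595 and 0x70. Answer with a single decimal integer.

595 = 1001010011
0x70 = 0001110000
XOR → 1000100011 = 547

547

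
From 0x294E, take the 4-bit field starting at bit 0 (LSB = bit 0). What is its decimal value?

14

v = 10100101001110
Shift right by 0: 10100101001110
Mask low 4 bits: 1110 = 14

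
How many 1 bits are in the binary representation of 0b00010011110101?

n = 10011110101
Count the 1s: 1 + 1 + 1 + 1 + 1 + 1 + 1 = 7

7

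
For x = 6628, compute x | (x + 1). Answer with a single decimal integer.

6629

x = 1100111100100 = 6628
x + 1 = 1100111100101
OR    = 1100111100101 = 6629
(x | (x + 1) sets the lowest cleared bit.)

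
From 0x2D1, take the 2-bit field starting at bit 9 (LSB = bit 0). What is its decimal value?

v = 0001011010001
Shift right by 9: 0001
Mask low 2 bits: 01 = 1

1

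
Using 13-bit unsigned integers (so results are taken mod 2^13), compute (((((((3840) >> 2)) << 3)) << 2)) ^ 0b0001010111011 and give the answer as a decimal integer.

3840 = 0111100000000
→ >> 2 → 0001111000000 = 960
→ << 3 (mod 2^13) → 1111000000000 = 7680
→ << 2 (mod 2^13) → 1100000000000 = 6144
0b0001010111011 = 0001010111011
→ ^ → 1101010111011 = 6843

6843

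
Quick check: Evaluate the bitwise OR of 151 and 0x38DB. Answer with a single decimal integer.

151 = 00000010010111
0x38DB = 11100011011011
 OR → 11100011011111 = 14559

14559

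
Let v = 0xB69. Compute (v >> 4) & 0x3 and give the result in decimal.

v = 00101101101001
Shift right by 4: 0010110110
Mask low 2 bits: 10 = 2

2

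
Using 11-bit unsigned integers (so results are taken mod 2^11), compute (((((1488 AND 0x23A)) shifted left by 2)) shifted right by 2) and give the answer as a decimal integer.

16

1488 = 10111010000
0x23A = 01000111010
→ AND → 00000010000 = 16
→ shifted left by 2 (mod 2^11) → 00001000000 = 64
→ shifted right by 2 → 00000010000 = 16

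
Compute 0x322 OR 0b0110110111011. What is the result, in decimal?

0x322 = 001100100010
b = 110110111011
 OR → 111110111011 = 4027

4027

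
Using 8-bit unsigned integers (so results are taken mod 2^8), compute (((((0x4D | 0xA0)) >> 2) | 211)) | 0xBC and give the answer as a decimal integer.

255

0x4D = 01001101
0xA0 = 10100000
→ | → 11101101 = 237
→ >> 2 → 00111011 = 59
211 = 11010011
→ | → 11111011 = 251
0xBC = 10111100
→ | → 11111111 = 255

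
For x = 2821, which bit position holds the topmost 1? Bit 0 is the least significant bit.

2821 = 101100000101
The topmost 1 is at position 11 (since 2^11 = 2048 ≤ 2821 < 4096).

11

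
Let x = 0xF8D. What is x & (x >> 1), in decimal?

x = 111110001101 = 3981
x>>1 = 011111000110
AND  = 011110000100 = 1924
(x & (x >> 1) has a 1 wherever x has two consecutive 1 bits.)

1924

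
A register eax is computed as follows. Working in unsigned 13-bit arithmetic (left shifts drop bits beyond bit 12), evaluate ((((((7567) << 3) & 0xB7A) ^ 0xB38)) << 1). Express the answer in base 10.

7567 = 1110110001111
→ << 3 (mod 2^13) → 0110001111000 = 3192
0xB7A = 0101101111010
→ & → 0100001111000 = 2168
0xB38 = 0101100111000
→ ^ → 0001101000000 = 832
→ << 1 (mod 2^13) → 0011010000000 = 1664

1664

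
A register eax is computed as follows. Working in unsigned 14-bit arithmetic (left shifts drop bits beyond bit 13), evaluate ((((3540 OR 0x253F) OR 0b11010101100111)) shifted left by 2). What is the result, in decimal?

3540 = 00110111010100
0x253F = 10010100111111
→ OR → 10110111111111 = 11775
0b11010101100111 = 11010101100111
→ OR → 11110111111111 = 15871
→ shifted left by 2 (mod 2^14) → 11011111111100 = 14332

14332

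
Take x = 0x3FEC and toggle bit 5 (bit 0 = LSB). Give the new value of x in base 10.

16332

x = 11111111101100
bit 5 is currently 1; toggle it via x ^ (1 << 5) = x ^ 32
→ 11111111001100 = 16332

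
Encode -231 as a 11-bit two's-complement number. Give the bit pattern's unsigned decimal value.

231 in 11 bits: 00011100111
Invert: 11100011000
Add 1:  11100011001 = 1817
(Check: 2^11 - 231 = 2048 - 231 = 1817.)

1817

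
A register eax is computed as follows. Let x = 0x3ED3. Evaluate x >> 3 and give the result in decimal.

0x3ED3 = 11111011010011
shift right by 3 → 00011111011010 = 2010
(equivalently, floor(16083 / 8))

2010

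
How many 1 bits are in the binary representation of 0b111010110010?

7

n = 111010110010
Count the 1s: 1 + 1 + 1 + 1 + 1 + 1 + 1 = 7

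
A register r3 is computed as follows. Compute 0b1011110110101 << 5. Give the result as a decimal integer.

194208

x = 000001011110110101
shift left by 5 → 101111011010100000 = 194208
(equivalently, 6069 × 2^5 = 6069 × 32)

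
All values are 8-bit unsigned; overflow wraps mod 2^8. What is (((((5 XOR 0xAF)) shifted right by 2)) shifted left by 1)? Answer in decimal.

84

5 = 00000101
0xAF = 10101111
→ XOR → 10101010 = 170
→ shifted right by 2 → 00101010 = 42
→ shifted left by 1 (mod 2^8) → 01010100 = 84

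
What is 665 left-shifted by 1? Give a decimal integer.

665 = 01010011001
shift left by 1 → 10100110010 = 1330
(equivalently, 665 × 2^1 = 665 × 2)

1330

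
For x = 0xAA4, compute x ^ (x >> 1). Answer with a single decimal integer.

x = 101010100100 = 2724
x>>1 = 010101010010
XOR  = 111111110110 = 4086
(x ^ (x >> 1) gives the standard binary-reflected Gray code of x.)

4086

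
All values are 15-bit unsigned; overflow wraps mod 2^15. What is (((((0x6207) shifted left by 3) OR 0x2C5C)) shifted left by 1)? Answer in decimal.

30968

0x6207 = 110001000000111
→ shifted left by 3 (mod 2^15) → 001000000111000 = 4152
0x2C5C = 010110001011100
→ OR → 011110001111100 = 15484
→ shifted left by 1 (mod 2^15) → 111100011111000 = 30968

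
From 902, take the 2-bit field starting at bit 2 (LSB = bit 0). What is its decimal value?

v = 01110000110
Shift right by 2: 011100001
Mask low 2 bits: 01 = 1

1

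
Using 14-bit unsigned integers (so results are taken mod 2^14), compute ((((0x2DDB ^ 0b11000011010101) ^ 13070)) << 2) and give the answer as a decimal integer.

14336

0x2DDB = 10110111011011
0b11000011010101 = 11000011010101
→ ^ → 01110100001110 = 7438
13070 = 11001100001110
→ ^ → 10111000000000 = 11776
→ << 2 (mod 2^14) → 11100000000000 = 14336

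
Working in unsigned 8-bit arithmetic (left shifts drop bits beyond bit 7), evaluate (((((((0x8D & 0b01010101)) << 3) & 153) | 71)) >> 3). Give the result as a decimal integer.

9

0x8D = 10001101
0b01010101 = 01010101
→ & → 00000101 = 5
→ << 3 (mod 2^8) → 00101000 = 40
153 = 10011001
→ & → 00001000 = 8
71 = 01000111
→ | → 01001111 = 79
→ >> 3 → 00001001 = 9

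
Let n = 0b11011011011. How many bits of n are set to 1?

n = 11011011011
Count the 1s: 1 + 1 + 1 + 1 + 1 + 1 + 1 + 1 = 8

8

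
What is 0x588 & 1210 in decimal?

0x588 = 10110001000
1210 = 10010111010
AND → 10010001000 = 1160

1160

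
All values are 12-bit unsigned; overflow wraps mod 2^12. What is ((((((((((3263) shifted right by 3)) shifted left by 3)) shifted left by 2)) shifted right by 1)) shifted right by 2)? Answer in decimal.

3263 = 110010111111
→ shifted right by 3 → 000110010111 = 407
→ shifted left by 3 (mod 2^12) → 110010111000 = 3256
→ shifted left by 2 (mod 2^12) → 001011100000 = 736
→ shifted right by 1 → 000101110000 = 368
→ shifted right by 2 → 000001011100 = 92

92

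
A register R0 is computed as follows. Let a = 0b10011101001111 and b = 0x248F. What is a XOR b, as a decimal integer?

a = 10011101001111
0x248F = 10010010001111
XOR → 00001111000000 = 960

960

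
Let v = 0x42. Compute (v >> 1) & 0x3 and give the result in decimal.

1

v = 01000010
Shift right by 1: 0100001
Mask low 2 bits: 01 = 1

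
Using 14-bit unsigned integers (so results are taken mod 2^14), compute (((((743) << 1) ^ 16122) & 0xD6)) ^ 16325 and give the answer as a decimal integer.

16337

743 = 00001011100111
→ << 1 (mod 2^14) → 00010111001110 = 1486
16122 = 11111011111010
→ ^ → 11101100110100 = 15156
0xD6 = 00000011010110
→ & → 00000000010100 = 20
16325 = 11111111000101
→ ^ → 11111111010001 = 16337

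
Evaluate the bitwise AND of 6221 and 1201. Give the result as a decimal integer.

1

6221 = 1100001001101
1201 = 0010010110001
AND → 0000000000001 = 1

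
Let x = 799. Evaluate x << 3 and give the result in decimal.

6392

799 = 0001100011111
shift left by 3 → 1100011111000 = 6392
(equivalently, 799 × 2^3 = 799 × 8)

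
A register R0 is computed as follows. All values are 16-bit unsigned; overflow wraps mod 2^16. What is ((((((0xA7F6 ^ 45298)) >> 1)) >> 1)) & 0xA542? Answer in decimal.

0xA7F6 = 1010011111110110
45298 = 1011000011110010
→ ^ → 0001011100000100 = 5892
→ >> 1 → 0000101110000010 = 2946
→ >> 1 → 0000010111000001 = 1473
0xA542 = 1010010101000010
→ & → 0000010101000000 = 1344

1344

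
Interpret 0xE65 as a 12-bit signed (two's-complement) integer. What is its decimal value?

pattern = 111001100101 (MSB is 1 ⇒ negative)
Invert: 000110011010, add 1 → 000110011011 = 411, so the value is -411.
(Equivalently: 3685 - 2^12 = 3685 - 4096 = -411.)

-411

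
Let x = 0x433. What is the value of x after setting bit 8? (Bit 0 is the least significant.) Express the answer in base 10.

x = 10000110011
bit 8 is currently 0; set it via x | (1 << 8) = x | 256
→ 10100110011 = 1331

1331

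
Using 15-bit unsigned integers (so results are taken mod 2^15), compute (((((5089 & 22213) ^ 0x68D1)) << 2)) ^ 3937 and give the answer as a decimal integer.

26401

5089 = 001001111100001
22213 = 101011011000101
→ & → 001001011000001 = 4801
0x68D1 = 110100011010001
→ ^ → 111101000010000 = 31248
→ << 2 (mod 2^15) → 110100001000000 = 26688
3937 = 000111101100001
→ ^ → 110011100100001 = 26401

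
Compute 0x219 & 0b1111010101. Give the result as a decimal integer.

529

0x219 = 1000011001
b = 1111010101
AND → 1000010001 = 529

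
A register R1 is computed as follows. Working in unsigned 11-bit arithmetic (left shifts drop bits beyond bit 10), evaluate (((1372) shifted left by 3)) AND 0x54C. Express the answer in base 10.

64

1372 = 10101011100
→ shifted left by 3 (mod 2^11) → 01011100000 = 736
0x54C = 10101001100
→ AND → 00001000000 = 64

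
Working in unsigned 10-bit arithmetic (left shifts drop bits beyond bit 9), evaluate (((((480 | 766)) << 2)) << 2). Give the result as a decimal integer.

992

480 = 0111100000
766 = 1011111110
→ | → 1111111110 = 1022
→ << 2 (mod 2^10) → 1111111000 = 1016
→ << 2 (mod 2^10) → 1111100000 = 992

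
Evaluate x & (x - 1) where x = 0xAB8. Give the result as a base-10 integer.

2736

x = 101010111000 = 2744
x - 1 = 101010110111
AND   = 101010110000 = 2736
(x & (x - 1) clears the lowest set bit of x.)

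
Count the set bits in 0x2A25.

0x2A25 = 10101000100101
Count the 1s: 1 + 1 + 1 + 1 + 1 + 1 = 6

6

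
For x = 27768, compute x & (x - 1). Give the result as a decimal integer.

27760

x = 110110001111000 = 27768
x - 1 = 110110001110111
AND   = 110110001110000 = 27760
(x & (x - 1) clears the lowest set bit of x.)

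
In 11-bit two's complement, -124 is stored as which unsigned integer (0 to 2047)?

124 in 11 bits: 00001111100
Invert: 11110000011
Add 1:  11110000100 = 1924
(Check: 2^11 - 124 = 2048 - 124 = 1924.)

1924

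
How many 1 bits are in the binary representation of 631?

631 = 1001110111
Count the 1s: 1 + 1 + 1 + 1 + 1 + 1 + 1 = 7

7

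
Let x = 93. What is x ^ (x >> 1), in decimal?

115

x = 1011101 = 93
x>>1 = 0101110
XOR  = 1110011 = 115
(x ^ (x >> 1) gives the standard binary-reflected Gray code of x.)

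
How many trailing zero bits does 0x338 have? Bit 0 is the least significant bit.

3

0x338 = 1100111000
Trailing zeros: 3, so the lowest set bit is bit 3 (value 8).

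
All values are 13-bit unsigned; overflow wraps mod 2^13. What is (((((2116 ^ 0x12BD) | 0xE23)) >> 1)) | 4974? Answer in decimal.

2116 = 0100001000100
0x12BD = 1001010111101
→ ^ → 1101011111001 = 6905
0xE23 = 0111000100011
→ | → 1111011111011 = 7931
→ >> 1 → 0111101111101 = 3965
4974 = 1001101101110
→ | → 1111101111111 = 8063

8063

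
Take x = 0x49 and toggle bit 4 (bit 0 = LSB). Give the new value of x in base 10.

89

x = 0001001001
bit 4 is currently 0; toggle it via x ^ (1 << 4) = x ^ 16
→ 0001011001 = 89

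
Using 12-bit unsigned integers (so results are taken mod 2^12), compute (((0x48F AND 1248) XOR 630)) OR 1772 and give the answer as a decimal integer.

1790

0x48F = 010010001111
1248 = 010011100000
→ AND → 010010000000 = 1152
630 = 001001110110
→ XOR → 011011110110 = 1782
1772 = 011011101100
→ OR → 011011111110 = 1790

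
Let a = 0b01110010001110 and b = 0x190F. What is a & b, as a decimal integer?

a = 1110010001110
0x190F = 1100100001111
AND → 1100000001110 = 6158

6158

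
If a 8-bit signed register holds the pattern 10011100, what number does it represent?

pattern = 10011100 (MSB is 1 ⇒ negative)
Invert: 01100011, add 1 → 01100100 = 100, so the value is -100.
(Equivalently: 156 - 2^8 = 156 - 256 = -100.)

-100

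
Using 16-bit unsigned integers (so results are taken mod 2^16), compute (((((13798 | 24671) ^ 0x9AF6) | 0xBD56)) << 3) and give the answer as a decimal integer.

64248

13798 = 0011010111100110
24671 = 0110000001011111
→ | → 0111010111111111 = 30207
0x9AF6 = 1001101011110110
→ ^ → 1110111100001001 = 61193
0xBD56 = 1011110101010110
→ | → 1111111101011111 = 65375
→ << 3 (mod 2^16) → 1111101011111000 = 64248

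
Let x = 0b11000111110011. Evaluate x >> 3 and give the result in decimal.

x = 11000111110011
shift right by 3 → 00011000111110 = 1598
(equivalently, floor(12787 / 8))

1598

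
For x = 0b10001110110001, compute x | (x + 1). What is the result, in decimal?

x = 10001110110001 = 9137
x + 1 = 10001110110010
OR    = 10001110110011 = 9139
(x | (x + 1) sets the lowest cleared bit.)

9139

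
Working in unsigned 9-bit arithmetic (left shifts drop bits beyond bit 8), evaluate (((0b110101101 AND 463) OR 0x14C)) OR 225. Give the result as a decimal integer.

0b110101101 = 110101101
463 = 111001111
→ AND → 110001101 = 397
0x14C = 101001100
→ OR → 111001101 = 461
225 = 011100001
→ OR → 111101101 = 493

493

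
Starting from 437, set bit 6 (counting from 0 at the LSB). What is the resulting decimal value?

501

x = 110110101
bit 6 is currently 0; set it via x | (1 << 6) = x | 64
→ 111110101 = 501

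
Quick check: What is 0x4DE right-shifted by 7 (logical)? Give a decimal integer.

9

0x4DE = 10011011110
shift right by 7 → 00000001001 = 9
(equivalently, floor(1246 / 128))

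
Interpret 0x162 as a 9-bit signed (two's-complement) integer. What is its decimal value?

pattern = 101100010 (MSB is 1 ⇒ negative)
Invert: 010011101, add 1 → 010011110 = 158, so the value is -158.
(Equivalently: 354 - 2^9 = 354 - 512 = -158.)

-158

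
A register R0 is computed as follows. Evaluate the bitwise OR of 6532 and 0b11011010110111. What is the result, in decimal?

6532 = 01100110000100
b = 11011010110111
 OR → 11111110110111 = 16311

16311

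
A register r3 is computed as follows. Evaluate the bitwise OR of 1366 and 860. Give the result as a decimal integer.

1886

1366 = 10101010110
860 = 01101011100
 OR → 11101011110 = 1886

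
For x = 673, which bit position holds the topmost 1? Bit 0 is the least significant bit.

673 = 1010100001
The topmost 1 is at position 9 (since 2^9 = 512 ≤ 673 < 1024).

9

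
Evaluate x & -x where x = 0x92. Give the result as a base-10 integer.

2

x = 10010010 = 146
-x (two's complement) = …01101110
AND   = 00000010 = 2
(x & -x isolates the lowest set bit of x.)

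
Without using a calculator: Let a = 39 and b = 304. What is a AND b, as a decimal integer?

39 = 000100111
304 = 100110000
AND → 000100000 = 32

32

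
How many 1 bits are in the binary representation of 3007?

10

3007 = 101110111111
Count the 1s: 1 + 1 + 1 + 1 + 1 + 1 + 1 + 1 + 1 + 1 = 10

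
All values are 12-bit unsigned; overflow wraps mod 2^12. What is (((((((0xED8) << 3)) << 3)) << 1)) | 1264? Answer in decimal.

3312

0xED8 = 111011011000
→ << 3 (mod 2^12) → 011011000000 = 1728
→ << 3 (mod 2^12) → 011000000000 = 1536
→ << 1 (mod 2^12) → 110000000000 = 3072
1264 = 010011110000
→ | → 110011110000 = 3312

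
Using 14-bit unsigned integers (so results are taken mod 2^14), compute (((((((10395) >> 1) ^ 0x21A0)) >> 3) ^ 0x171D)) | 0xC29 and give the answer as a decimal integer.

10395 = 10100010011011
→ >> 1 → 01010001001101 = 5197
0x21A0 = 10000110100000
→ ^ → 11010111101101 = 13805
→ >> 3 → 00011010111101 = 1725
0x171D = 01011100011101
→ ^ → 01000110100000 = 4512
0xC29 = 00110000101001
→ | → 01110110101001 = 7593

7593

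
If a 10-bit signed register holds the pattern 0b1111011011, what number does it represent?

-37

pattern = 1111011011 (MSB is 1 ⇒ negative)
Invert: 0000100100, add 1 → 0000100101 = 37, so the value is -37.
(Equivalently: 987 - 2^10 = 987 - 1024 = -37.)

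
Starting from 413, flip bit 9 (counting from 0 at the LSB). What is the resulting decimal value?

x = 0110011101
bit 9 is currently 0; toggle it via x ^ (1 << 9) = x ^ 512
→ 1110011101 = 925

925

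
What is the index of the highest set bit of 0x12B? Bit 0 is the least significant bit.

8

0x12B = 100101011
The topmost 1 is at position 8 (since 2^8 = 256 ≤ 299 < 512).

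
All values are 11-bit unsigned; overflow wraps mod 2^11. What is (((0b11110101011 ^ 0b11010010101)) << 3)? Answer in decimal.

496

0b11110101011 = 11110101011
0b11010010101 = 11010010101
→ ^ → 00100111110 = 318
→ << 3 (mod 2^11) → 00111110000 = 496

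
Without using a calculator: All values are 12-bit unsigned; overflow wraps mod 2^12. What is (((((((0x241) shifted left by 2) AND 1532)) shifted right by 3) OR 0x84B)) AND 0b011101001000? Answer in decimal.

0x241 = 001001000001
→ shifted left by 2 (mod 2^12) → 100100000100 = 2308
1532 = 010111111100
→ AND → 000100000100 = 260
→ shifted right by 3 → 000000100000 = 32
0x84B = 100001001011
→ OR → 100001101011 = 2155
0b011101001000 = 011101001000
→ AND → 000001001000 = 72

72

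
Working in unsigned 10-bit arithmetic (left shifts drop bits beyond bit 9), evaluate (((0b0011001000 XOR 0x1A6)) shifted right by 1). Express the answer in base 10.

183

0b0011001000 = 0011001000
0x1A6 = 0110100110
→ XOR → 0101101110 = 366
→ shifted right by 1 → 0010110111 = 183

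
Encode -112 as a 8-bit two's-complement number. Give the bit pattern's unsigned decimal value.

144

112 in 8 bits: 01110000
Invert: 10001111
Add 1:  10010000 = 144
(Check: 2^8 - 112 = 256 - 112 = 144.)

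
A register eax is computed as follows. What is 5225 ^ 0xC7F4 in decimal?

5225 = 0001010001101001
0xC7F4 = 1100011111110100
XOR → 1101001110011101 = 54173

54173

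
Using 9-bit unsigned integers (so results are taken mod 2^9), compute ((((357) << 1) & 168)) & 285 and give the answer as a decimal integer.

357 = 101100101
→ << 1 (mod 2^9) → 011001010 = 202
168 = 010101000
→ & → 010001000 = 136
285 = 100011101
→ & → 000001000 = 8

8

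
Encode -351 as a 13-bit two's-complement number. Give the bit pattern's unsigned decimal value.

351 in 13 bits: 0000101011111
Invert: 1111010100000
Add 1:  1111010100001 = 7841
(Check: 2^13 - 351 = 8192 - 351 = 7841.)

7841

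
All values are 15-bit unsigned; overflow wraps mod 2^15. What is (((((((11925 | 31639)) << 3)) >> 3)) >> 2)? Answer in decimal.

997

11925 = 010111010010101
31639 = 111101110010111
→ | → 111111110010111 = 32663
→ << 3 (mod 2^15) → 111110010111000 = 31928
→ >> 3 → 000111110010111 = 3991
→ >> 2 → 000001111100101 = 997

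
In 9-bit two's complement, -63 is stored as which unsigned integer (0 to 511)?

449

63 in 9 bits: 000111111
Invert: 111000000
Add 1:  111000001 = 449
(Check: 2^9 - 63 = 512 - 63 = 449.)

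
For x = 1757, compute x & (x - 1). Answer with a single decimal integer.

x = 11011011101 = 1757
x - 1 = 11011011100
AND   = 11011011100 = 1756
(x & (x - 1) clears the lowest set bit of x.)

1756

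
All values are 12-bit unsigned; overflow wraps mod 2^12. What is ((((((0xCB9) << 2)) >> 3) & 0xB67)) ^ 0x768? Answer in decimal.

1836

0xCB9 = 110010111001
→ << 2 (mod 2^12) → 001011100100 = 740
→ >> 3 → 000001011100 = 92
0xB67 = 101101100111
→ & → 000001000100 = 68
0x768 = 011101101000
→ ^ → 011100101100 = 1836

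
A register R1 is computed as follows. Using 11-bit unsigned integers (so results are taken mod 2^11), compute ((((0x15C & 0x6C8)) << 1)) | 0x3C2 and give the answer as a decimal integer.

0x15C = 00101011100
0x6C8 = 11011001000
→ & → 00001001000 = 72
→ << 1 (mod 2^11) → 00010010000 = 144
0x3C2 = 01111000010
→ | → 01111010010 = 978

978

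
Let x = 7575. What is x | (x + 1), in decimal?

7583

x = 1110110010111 = 7575
x + 1 = 1110110011000
OR    = 1110110011111 = 7583
(x | (x + 1) sets the lowest cleared bit.)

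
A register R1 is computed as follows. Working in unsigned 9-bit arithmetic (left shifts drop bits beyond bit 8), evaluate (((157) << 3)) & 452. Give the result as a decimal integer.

192

157 = 010011101
→ << 3 (mod 2^9) → 011101000 = 232
452 = 111000100
→ & → 011000000 = 192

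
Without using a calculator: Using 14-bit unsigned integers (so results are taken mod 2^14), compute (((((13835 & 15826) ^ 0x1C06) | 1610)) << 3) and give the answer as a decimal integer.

12912

13835 = 11011000001011
15826 = 11110111010010
→ & → 11010000000010 = 13314
0x1C06 = 01110000000110
→ ^ → 10100000000100 = 10244
1610 = 00011001001010
→ | → 10111001001110 = 11854
→ << 3 (mod 2^14) → 11001001110000 = 12912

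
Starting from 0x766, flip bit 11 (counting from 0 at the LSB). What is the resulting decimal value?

x = 011101100110
bit 11 is currently 0; toggle it via x ^ (1 << 11) = x ^ 2048
→ 111101100110 = 3942

3942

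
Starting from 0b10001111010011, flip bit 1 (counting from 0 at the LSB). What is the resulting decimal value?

9169

x = 10001111010011
bit 1 is currently 1; toggle it via x ^ (1 << 1) = x ^ 2
→ 10001111010001 = 9169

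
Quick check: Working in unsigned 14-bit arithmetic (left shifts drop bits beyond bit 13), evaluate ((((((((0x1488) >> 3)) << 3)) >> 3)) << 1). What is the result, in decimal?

1314

0x1488 = 01010010001000
→ >> 3 → 00001010010001 = 657
→ << 3 (mod 2^14) → 01010010001000 = 5256
→ >> 3 → 00001010010001 = 657
→ << 1 (mod 2^14) → 00010100100010 = 1314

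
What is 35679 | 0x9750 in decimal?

40799

35679 = 1000101101011111
0x9750 = 1001011101010000
 OR → 1001111101011111 = 40799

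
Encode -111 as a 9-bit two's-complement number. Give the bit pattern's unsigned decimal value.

401

111 in 9 bits: 001101111
Invert: 110010000
Add 1:  110010001 = 401
(Check: 2^9 - 111 = 512 - 111 = 401.)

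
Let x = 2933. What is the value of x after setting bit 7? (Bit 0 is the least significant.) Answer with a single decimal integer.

x = 101101110101
bit 7 is currently 0; set it via x | (1 << 7) = x | 128
→ 101111110101 = 3061

3061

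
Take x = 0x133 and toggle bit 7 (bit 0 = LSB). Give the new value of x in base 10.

435

x = 100110011
bit 7 is currently 0; toggle it via x ^ (1 << 7) = x ^ 128
→ 110110011 = 435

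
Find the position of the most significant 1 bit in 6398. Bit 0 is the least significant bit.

6398 = 1100011111110
The topmost 1 is at position 12 (since 2^12 = 4096 ≤ 6398 < 8192).

12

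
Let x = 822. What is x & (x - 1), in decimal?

x = 1100110110 = 822
x - 1 = 1100110101
AND   = 1100110100 = 820
(x & (x - 1) clears the lowest set bit of x.)

820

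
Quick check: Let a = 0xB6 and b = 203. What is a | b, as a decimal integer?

255

0xB6 = 10110110
203 = 11001011
 OR → 11111111 = 255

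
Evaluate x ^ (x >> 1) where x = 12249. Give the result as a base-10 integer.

14389

x = 10111111011001 = 12249
x>>1 = 01011111101100
XOR  = 11100000110101 = 14389
(x ^ (x >> 1) gives the standard binary-reflected Gray code of x.)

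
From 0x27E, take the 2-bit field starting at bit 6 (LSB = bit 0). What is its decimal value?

v = 01001111110
Shift right by 6: 01001
Mask low 2 bits: 01 = 1

1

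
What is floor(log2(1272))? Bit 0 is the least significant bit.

1272 = 10011111000
The topmost 1 is at position 10 (since 2^10 = 1024 ≤ 1272 < 2048).

10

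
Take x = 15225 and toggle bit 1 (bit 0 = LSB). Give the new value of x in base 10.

x = 11101101111001
bit 1 is currently 0; toggle it via x ^ (1 << 1) = x ^ 2
→ 11101101111011 = 15227

15227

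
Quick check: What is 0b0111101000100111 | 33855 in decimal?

65087

a = 0111101000100111
33855 = 1000010000111111
 OR → 1111111000111111 = 65087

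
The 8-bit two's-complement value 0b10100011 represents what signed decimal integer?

-93

pattern = 10100011 (MSB is 1 ⇒ negative)
Invert: 01011100, add 1 → 01011101 = 93, so the value is -93.
(Equivalently: 163 - 2^8 = 163 - 256 = -93.)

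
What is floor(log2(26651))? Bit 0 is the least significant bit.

26651 = 110100000011011
The topmost 1 is at position 14 (since 2^14 = 16384 ≤ 26651 < 32768).

14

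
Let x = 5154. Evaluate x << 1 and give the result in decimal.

10308

5154 = 01010000100010
shift left by 1 → 10100001000100 = 10308
(equivalently, 5154 × 2^1 = 5154 × 2)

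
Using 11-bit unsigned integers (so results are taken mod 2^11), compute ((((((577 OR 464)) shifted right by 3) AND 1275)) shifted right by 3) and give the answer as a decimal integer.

577 = 01001000001
464 = 00111010000
→ OR → 01111010001 = 977
→ shifted right by 3 → 00001111010 = 122
1275 = 10011111011
→ AND → 00001111010 = 122
→ shifted right by 3 → 00000001111 = 15

15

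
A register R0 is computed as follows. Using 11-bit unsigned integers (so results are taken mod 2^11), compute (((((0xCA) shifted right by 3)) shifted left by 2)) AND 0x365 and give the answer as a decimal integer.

100

0xCA = 00011001010
→ shifted right by 3 → 00000011001 = 25
→ shifted left by 2 (mod 2^11) → 00001100100 = 100
0x365 = 01101100101
→ AND → 00001100100 = 100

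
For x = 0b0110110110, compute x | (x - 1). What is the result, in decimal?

x = 110110110 = 438
x - 1 = 110110101
OR    = 110110111 = 439
(x | (x - 1) sets all bits below the lowest set bit.)

439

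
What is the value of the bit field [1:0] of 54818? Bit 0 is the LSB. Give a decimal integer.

2

v = 1101011000100010
Shift right by 0: 1101011000100010
Mask low 2 bits: 10 = 2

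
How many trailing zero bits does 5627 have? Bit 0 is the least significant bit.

5627 = 1010111111011
Trailing zeros: 0, so the lowest set bit is bit 0 (value 1).

0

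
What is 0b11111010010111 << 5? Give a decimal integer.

x = 0000011111010010111
shift left by 5 → 1111101001011100000 = 512736
(equivalently, 16023 × 2^5 = 16023 × 32)

512736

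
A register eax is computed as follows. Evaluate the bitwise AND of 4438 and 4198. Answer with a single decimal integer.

4166

4438 = 1000101010110
4198 = 1000001100110
AND → 1000001000110 = 4166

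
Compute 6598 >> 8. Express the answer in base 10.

6598 = 1100111000110
shift right by 8 → 0000000011001 = 25
(equivalently, floor(6598 / 256))

25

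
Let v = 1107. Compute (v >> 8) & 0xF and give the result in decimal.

v = 010001010011
Shift right by 8: 0100
Mask low 4 bits: 0100 = 4

4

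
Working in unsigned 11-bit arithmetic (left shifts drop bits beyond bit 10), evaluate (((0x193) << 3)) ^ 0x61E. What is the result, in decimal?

646

0x193 = 00110010011
→ << 3 (mod 2^11) → 10010011000 = 1176
0x61E = 11000011110
→ ^ → 01010000110 = 646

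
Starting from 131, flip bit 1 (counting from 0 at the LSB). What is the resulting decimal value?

129

x = 0010000011
bit 1 is currently 1; toggle it via x ^ (1 << 1) = x ^ 2
→ 0010000001 = 129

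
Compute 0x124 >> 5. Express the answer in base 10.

9

0x124 = 100100100
shift right by 5 → 000001001 = 9
(equivalently, floor(292 / 32))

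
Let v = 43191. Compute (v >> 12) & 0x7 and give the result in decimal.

2

v = 1010100010110111
Shift right by 12: 1010
Mask low 3 bits: 010 = 2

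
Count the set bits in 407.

407 = 110010111
Count the 1s: 1 + 1 + 1 + 1 + 1 + 1 = 6

6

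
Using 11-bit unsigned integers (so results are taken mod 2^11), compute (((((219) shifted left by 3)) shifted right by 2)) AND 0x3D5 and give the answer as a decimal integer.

404

219 = 00011011011
→ shifted left by 3 (mod 2^11) → 11011011000 = 1752
→ shifted right by 2 → 00110110110 = 438
0x3D5 = 01111010101
→ AND → 00110010100 = 404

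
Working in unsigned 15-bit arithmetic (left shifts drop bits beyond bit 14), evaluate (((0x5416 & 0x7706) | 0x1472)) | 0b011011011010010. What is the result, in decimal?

30454

0x5416 = 101010000010110
0x7706 = 111011100000110
→ & → 101010000000110 = 21510
0x1472 = 001010001110010
→ | → 101010001110110 = 21622
0b011011011010010 = 011011011010010
→ | → 111011011110110 = 30454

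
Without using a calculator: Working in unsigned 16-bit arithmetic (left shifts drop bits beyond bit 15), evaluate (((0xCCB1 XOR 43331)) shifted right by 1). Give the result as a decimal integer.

0xCCB1 = 1100110010110001
43331 = 1010100101000011
→ XOR → 0110010111110010 = 26098
→ shifted right by 1 → 0011001011111001 = 13049

13049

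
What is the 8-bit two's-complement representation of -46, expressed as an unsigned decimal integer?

210

46 in 8 bits: 00101110
Invert: 11010001
Add 1:  11010010 = 210
(Check: 2^8 - 46 = 256 - 46 = 210.)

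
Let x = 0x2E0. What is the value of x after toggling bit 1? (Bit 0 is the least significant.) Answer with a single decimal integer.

x = 01011100000
bit 1 is currently 0; toggle it via x ^ (1 << 1) = x ^ 2
→ 01011100010 = 738

738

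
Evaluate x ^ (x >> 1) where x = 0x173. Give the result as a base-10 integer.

458

x = 101110011 = 371
x>>1 = 010111001
XOR  = 111001010 = 458
(x ^ (x >> 1) gives the standard binary-reflected Gray code of x.)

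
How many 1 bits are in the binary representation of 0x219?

4

0x219 = 1000011001
Count the 1s: 1 + 1 + 1 + 1 = 4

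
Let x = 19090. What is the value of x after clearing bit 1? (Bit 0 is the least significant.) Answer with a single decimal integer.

19088

x = 100101010010010
bit 1 is currently 1; clear it via x & ~(1 << 1) = x & ~2
→ 100101010010000 = 19088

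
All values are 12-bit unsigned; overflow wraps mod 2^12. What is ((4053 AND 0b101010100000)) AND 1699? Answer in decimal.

640

4053 = 111111010101
0b101010100000 = 101010100000
→ AND → 101010000000 = 2688
1699 = 011010100011
→ AND → 001010000000 = 640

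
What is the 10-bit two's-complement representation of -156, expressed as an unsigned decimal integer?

156 in 10 bits: 0010011100
Invert: 1101100011
Add 1:  1101100100 = 868
(Check: 2^10 - 156 = 1024 - 156 = 868.)

868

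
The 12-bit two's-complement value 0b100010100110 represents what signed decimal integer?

pattern = 100010100110 (MSB is 1 ⇒ negative)
Invert: 011101011001, add 1 → 011101011010 = 1882, so the value is -1882.
(Equivalently: 2214 - 2^12 = 2214 - 4096 = -1882.)

-1882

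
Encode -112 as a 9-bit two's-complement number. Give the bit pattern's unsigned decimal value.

112 in 9 bits: 001110000
Invert: 110001111
Add 1:  110010000 = 400
(Check: 2^9 - 112 = 512 - 112 = 400.)

400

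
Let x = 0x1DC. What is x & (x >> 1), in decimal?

204

x = 111011100 = 476
x>>1 = 011101110
AND  = 011001100 = 204
(x & (x >> 1) has a 1 wherever x has two consecutive 1 bits.)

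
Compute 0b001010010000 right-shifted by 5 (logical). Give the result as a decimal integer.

x = 1010010000
shift right by 5 → 0000010100 = 20
(equivalently, floor(656 / 32))

20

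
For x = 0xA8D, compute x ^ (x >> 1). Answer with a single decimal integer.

x = 101010001101 = 2701
x>>1 = 010101000110
XOR  = 111111001011 = 4043
(x ^ (x >> 1) gives the standard binary-reflected Gray code of x.)

4043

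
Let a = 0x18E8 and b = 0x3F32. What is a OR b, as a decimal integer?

16378

0x18E8 = 01100011101000
0x3F32 = 11111100110010
 OR → 11111111111010 = 16378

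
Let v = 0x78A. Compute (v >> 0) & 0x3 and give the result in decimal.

2

v = 11110001010
Shift right by 0: 11110001010
Mask low 2 bits: 10 = 2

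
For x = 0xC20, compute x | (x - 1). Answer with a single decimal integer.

x = 110000100000 = 3104
x - 1 = 110000011111
OR    = 110000111111 = 3135
(x | (x - 1) sets all bits below the lowest set bit.)

3135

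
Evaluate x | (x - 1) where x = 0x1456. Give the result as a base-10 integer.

x = 1010001010110 = 5206
x - 1 = 1010001010101
OR    = 1010001010111 = 5207
(x | (x - 1) sets all bits below the lowest set bit.)

5207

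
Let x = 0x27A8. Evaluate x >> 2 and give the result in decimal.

2538

0x27A8 = 10011110101000
shift right by 2 → 00100111101010 = 2538
(equivalently, floor(10152 / 4))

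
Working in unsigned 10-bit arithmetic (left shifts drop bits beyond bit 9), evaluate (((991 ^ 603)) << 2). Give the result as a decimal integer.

528

991 = 1111011111
603 = 1001011011
→ ^ → 0110000100 = 388
→ << 2 (mod 2^10) → 1000010000 = 528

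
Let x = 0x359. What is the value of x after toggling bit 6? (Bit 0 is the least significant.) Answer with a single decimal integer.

793

x = 1101011001
bit 6 is currently 1; toggle it via x ^ (1 << 6) = x ^ 64
→ 1100011001 = 793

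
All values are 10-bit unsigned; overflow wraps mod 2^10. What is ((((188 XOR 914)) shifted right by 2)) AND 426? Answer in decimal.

138

188 = 0010111100
914 = 1110010010
→ XOR → 1100101110 = 814
→ shifted right by 2 → 0011001011 = 203
426 = 0110101010
→ AND → 0010001010 = 138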